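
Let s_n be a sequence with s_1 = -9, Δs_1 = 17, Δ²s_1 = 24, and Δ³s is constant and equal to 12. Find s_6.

436

Build the table forward from the leading diagonal:
Δ³: 12  12  12  12  12  12
Δ²: 24  36  48  60  72  84
Δ: 17  41  77  125  185  257
s: -9  8  49  126  251  436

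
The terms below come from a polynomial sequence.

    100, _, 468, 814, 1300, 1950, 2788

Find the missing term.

238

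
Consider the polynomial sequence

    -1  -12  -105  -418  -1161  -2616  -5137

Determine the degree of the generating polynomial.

4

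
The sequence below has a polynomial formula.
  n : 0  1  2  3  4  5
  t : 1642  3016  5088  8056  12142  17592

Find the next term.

24676

Δ: 1374  2072  2968  4086  5450
Δ²: 698  896  1118  1364
Δ³: 198  222  246
Δ⁴: 24  24
Fourth differences constant at 24.
246 + 24 = 270;  1364 + 270 = 1634;  5450 + 1634 = 7084;  17592 + 7084 = 24676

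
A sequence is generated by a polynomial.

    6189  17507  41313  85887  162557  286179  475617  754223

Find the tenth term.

1697667

11318  23806  44574  76670  123622  189438  278606
12488  20768  32096  46952  65816  89168
8280  11328  14856  18864  23352
3048  3528  4008  4488
480  480  480
Constant fifth difference = 480, so extend:
4488 + 480 = 4968;  23352 + 4968 = 28320;  89168 + 28320 = 117488;  278606 + 117488 = 396094;  754223 + 396094 = 1150317
4968 + 480 = 5448;  28320 + 5448 = 33768;  117488 + 33768 = 151256;  396094 + 151256 = 547350;  1150317 + 547350 = 1697667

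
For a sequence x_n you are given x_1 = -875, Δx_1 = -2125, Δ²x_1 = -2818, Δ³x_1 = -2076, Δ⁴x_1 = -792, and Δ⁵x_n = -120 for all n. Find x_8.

-177828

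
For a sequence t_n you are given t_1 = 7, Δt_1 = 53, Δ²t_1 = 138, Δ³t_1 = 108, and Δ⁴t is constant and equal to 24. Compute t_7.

4915

Build the table forward from the leading diagonal:
D4: 24  24  24  24  24  24  24
D3: 108  132  156  180  204  228  252
D2: 138  246  378  534  714  918  1146
D1: 53  191  437  815  1349  2063  2981
t: 7  60  251  688  1503  2852  4915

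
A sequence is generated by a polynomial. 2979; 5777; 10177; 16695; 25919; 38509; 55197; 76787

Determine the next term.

104155

Δ: 2798, 4400, 6518, 9224, 12590, 16688, 21590
Δ²: 1602, 2118, 2706, 3366, 4098, 4902
Δ³: 516, 588, 660, 732, 804
Δ⁴: 72, 72, 72, 72
Fourth differences constant at 72.
804 + 72 = 876;  4902 + 876 = 5778;  21590 + 5778 = 27368;  76787 + 27368 = 104155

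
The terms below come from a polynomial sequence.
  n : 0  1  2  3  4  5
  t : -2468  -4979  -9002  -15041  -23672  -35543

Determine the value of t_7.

First differences: -2511, -4023, -6039, -8631, -11871
Second differences: -1512, -2016, -2592, -3240
Third differences: -504, -576, -648
Fourth differences: -72, -72
Fourth differences constant at -72.
-648 − 72 = -720;  -3240 − 720 = -3960;  -11871 − 3960 = -15831;  -35543 − 15831 = -51374
-720 − 72 = -792;  -3960 − 792 = -4752;  -15831 − 4752 = -20583;  -51374 − 20583 = -71957

-71957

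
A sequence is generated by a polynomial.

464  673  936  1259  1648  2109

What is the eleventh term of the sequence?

D1: 209, 263, 323, 389, 461
D2: 54, 60, 66, 72
D3: 6, 6, 6
Third differences constant at 6.
72 + 6 = 78;  461 + 78 = 539;  2109 + 539 = 2648
78 + 6 = 84;  539 + 84 = 623;  2648 + 623 = 3271
84 + 6 = 90;  623 + 90 = 713;  3271 + 713 = 3984
90 + 6 = 96;  713 + 96 = 809;  3984 + 809 = 4793
96 + 6 = 102;  809 + 102 = 911;  4793 + 911 = 5704

5704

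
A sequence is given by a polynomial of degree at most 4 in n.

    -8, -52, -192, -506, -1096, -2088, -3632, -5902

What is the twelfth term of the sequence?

-44 , -140 , -314 , -590 , -992 , -1544 , -2270
-96 , -174 , -276 , -402 , -552 , -726
-78 , -102 , -126 , -150 , -174
-24 , -24 , -24 , -24
Fourth differences constant at -24.
-174 − 24 = -198;  -726 − 198 = -924;  -2270 − 924 = -3194;  -5902 − 3194 = -9096
-198 − 24 = -222;  -924 − 222 = -1146;  -3194 − 1146 = -4340;  -9096 − 4340 = -13436
-222 − 24 = -246;  -1146 − 246 = -1392;  -4340 − 1392 = -5732;  -13436 − 5732 = -19168
-246 − 24 = -270;  -1392 − 270 = -1662;  -5732 − 1662 = -7394;  -19168 − 7394 = -26562

-26562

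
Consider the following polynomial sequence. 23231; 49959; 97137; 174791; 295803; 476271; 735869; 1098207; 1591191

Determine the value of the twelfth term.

4205079

First differences: 26728 , 47178 , 77654 , 121012 , 180468 , 259598 , 362338 , 492984
Second differences: 20450 , 30476 , 43358 , 59456 , 79130 , 102740 , 130646
Third differences: 10026 , 12882 , 16098 , 19674 , 23610 , 27906
Fourth differences: 2856 , 3216 , 3576 , 3936 , 4296
Fifth differences: 360 , 360 , 360 , 360
Fifth differences constant at 360.
4296 + 360 = 4656;  27906 + 4656 = 32562;  130646 + 32562 = 163208;  492984 + 163208 = 656192;  1591191 + 656192 = 2247383
4656 + 360 = 5016;  32562 + 5016 = 37578;  163208 + 37578 = 200786;  656192 + 200786 = 856978;  2247383 + 856978 = 3104361
5016 + 360 = 5376;  37578 + 5376 = 42954;  200786 + 42954 = 243740;  856978 + 243740 = 1100718;  3104361 + 1100718 = 4205079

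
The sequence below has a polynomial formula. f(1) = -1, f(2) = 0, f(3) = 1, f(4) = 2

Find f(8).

6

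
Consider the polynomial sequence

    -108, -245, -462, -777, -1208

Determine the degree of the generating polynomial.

3

D1: -137, -217, -315, -431
D2: -80, -98, -116
D3: -18, -18
The third differences are constant, so the polynomial has degree 3.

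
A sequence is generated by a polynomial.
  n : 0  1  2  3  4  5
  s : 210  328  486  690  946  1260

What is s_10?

3910

Δ: 118, 158, 204, 256, 314
Δ²: 40, 46, 52, 58
Δ³: 6, 6, 6
Third differences constant at 6.
58 + 6 = 64;  314 + 64 = 378;  1260 + 378 = 1638
64 + 6 = 70;  378 + 70 = 448;  1638 + 448 = 2086
70 + 6 = 76;  448 + 76 = 524;  2086 + 524 = 2610
76 + 6 = 82;  524 + 82 = 606;  2610 + 606 = 3216
82 + 6 = 88;  606 + 88 = 694;  3216 + 694 = 3910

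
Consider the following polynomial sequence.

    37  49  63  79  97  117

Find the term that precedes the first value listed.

27

12  14  16  18  20
2  2  2  2
The second differences are constant at 2.
Work back: 12 − 2 = 10;  37 − 10 = 27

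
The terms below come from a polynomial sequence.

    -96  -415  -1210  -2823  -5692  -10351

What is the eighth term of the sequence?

-27655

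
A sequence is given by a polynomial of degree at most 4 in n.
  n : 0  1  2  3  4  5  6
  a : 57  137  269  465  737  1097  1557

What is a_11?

Δ: 80 , 132 , 196 , 272 , 360 , 460
Δ²: 52 , 64 , 76 , 88 , 100
Δ³: 12 , 12 , 12 , 12
The third differences are constant (12).
100 + 12 = 112;  460 + 112 = 572;  1557 + 572 = 2129
112 + 12 = 124;  572 + 124 = 696;  2129 + 696 = 2825
124 + 12 = 136;  696 + 136 = 832;  2825 + 832 = 3657
136 + 12 = 148;  832 + 148 = 980;  3657 + 980 = 4637
148 + 12 = 160;  980 + 160 = 1140;  4637 + 1140 = 5777

5777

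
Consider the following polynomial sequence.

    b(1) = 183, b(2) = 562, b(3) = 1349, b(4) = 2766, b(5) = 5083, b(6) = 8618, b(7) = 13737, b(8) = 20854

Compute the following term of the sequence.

30431

First differences: 379, 787, 1417, 2317, 3535, 5119, 7117
Second differences: 408, 630, 900, 1218, 1584, 1998
Third differences: 222, 270, 318, 366, 414
Fourth differences: 48, 48, 48, 48
Constant fourth difference = 48, so extend:
414 + 48 = 462;  1998 + 462 = 2460;  7117 + 2460 = 9577;  20854 + 9577 = 30431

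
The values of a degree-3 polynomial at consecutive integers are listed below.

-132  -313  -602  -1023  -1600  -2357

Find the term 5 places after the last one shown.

D1: -181, -289, -421, -577, -757
D2: -108, -132, -156, -180
D3: -24, -24, -24
Constant third difference = -24, so extend:
-180 − 24 = -204;  -757 − 204 = -961;  -2357 − 961 = -3318
-204 − 24 = -228;  -961 − 228 = -1189;  -3318 − 1189 = -4507
-228 − 24 = -252;  -1189 − 252 = -1441;  -4507 − 1441 = -5948
-252 − 24 = -276;  -1441 − 276 = -1717;  -5948 − 1717 = -7665
-276 − 24 = -300;  -1717 − 300 = -2017;  -7665 − 2017 = -9682

-9682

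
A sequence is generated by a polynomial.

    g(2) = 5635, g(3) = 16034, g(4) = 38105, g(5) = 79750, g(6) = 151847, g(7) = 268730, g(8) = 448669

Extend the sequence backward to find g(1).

Δ: 10399  22071  41645  72097  116883  179939
Δ²: 11672  19574  30452  44786  63056
Δ³: 7902  10878  14334  18270
Δ⁴: 2976  3456  3936
Δ⁵: 480  480
The fifth differences are constant at 480.
Work back: 2976 − 480 = 2496;  7902 − 2496 = 5406;  11672 − 5406 = 6266;  10399 − 6266 = 4133;  5635 − 4133 = 1502

1502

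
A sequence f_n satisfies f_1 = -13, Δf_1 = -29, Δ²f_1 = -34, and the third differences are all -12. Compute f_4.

Build the table forward from the leading diagonal:
Δ³: -12, -12, -12, -12
Δ²: -34, -46, -58, -70
Δ: -29, -63, -109, -167
f: -13, -42, -105, -214

-214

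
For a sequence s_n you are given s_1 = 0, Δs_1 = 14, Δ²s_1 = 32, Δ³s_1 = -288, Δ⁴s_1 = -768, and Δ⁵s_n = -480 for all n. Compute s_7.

-19596

Build the table forward from the leading diagonal:
Fifth differences: -480  -480  -480  -480  -480  -480  -480
Fourth differences: -768  -1248  -1728  -2208  -2688  -3168  -3648
Third differences: -288  -1056  -2304  -4032  -6240  -8928  -12096
Second differences: 32  -256  -1312  -3616  -7648  -13888  -22816
First differences: 14  46  -210  -1522  -5138  -12786  -26674
s: 0  14  60  -150  -1672  -6810  -19596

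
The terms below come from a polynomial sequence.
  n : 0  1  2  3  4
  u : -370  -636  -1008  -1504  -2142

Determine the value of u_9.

-8092

D1: -266, -372, -496, -638
D2: -106, -124, -142
D3: -18, -18
Constant third difference = -18, so extend:
-142 − 18 = -160;  -638 − 160 = -798;  -2142 − 798 = -2940
-160 − 18 = -178;  -798 − 178 = -976;  -2940 − 976 = -3916
-178 − 18 = -196;  -976 − 196 = -1172;  -3916 − 1172 = -5088
-196 − 18 = -214;  -1172 − 214 = -1386;  -5088 − 1386 = -6474
-214 − 18 = -232;  -1386 − 232 = -1618;  -6474 − 1618 = -8092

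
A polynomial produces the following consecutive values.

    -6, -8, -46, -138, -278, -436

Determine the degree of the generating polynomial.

First differences: -2, -38, -92, -140, -158
Second differences: -36, -54, -48, -18
Third differences: -18, 6, 30
Fourth differences: 24, 24
The fourth differences are constant, so the polynomial has degree 4.

4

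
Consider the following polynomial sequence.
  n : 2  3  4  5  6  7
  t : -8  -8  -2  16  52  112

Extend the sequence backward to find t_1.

First differences: 0  6  18  36  60
Second differences: 6  12  18  24
Third differences: 6  6  6
The third differences are constant at 6.
Work back: 6 − 6 = 0;  0 + 0 = 0;  -8 + 0 = -8

-8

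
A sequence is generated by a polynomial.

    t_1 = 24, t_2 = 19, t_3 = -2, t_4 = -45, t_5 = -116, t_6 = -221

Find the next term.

First differences: -5  -21  -43  -71  -105
Second differences: -16  -22  -28  -34
Third differences: -6  -6  -6
The third differences are constant (-6).
-34 − 6 = -40;  -105 − 40 = -145;  -221 − 145 = -366

-366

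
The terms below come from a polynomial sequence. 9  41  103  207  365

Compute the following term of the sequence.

589

First differences: 32, 62, 104, 158
Second differences: 30, 42, 54
Third differences: 12, 12
The third differences are constant (12).
54 + 12 = 66;  158 + 66 = 224;  365 + 224 = 589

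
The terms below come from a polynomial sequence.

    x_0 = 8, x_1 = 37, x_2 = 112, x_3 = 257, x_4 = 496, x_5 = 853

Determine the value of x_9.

D1: 29  75  145  239  357
D2: 46  70  94  118
D3: 24  24  24
Constant third difference = 24, so extend:
118 + 24 = 142;  357 + 142 = 499;  853 + 499 = 1352
142 + 24 = 166;  499 + 166 = 665;  1352 + 665 = 2017
166 + 24 = 190;  665 + 190 = 855;  2017 + 855 = 2872
190 + 24 = 214;  855 + 214 = 1069;  2872 + 1069 = 3941

3941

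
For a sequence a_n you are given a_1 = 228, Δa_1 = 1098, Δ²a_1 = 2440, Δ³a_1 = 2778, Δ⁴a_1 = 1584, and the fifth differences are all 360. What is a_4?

13620

Build the table forward from the leading diagonal:
D5: 360  360  360  360
D4: 1584  1944  2304  2664
D3: 2778  4362  6306  8610
D2: 2440  5218  9580  15886
D1: 1098  3538  8756  18336
a: 228  1326  4864  13620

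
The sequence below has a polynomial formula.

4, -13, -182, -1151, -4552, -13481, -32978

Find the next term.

-70507

Δ: -17 , -169 , -969 , -3401 , -8929 , -19497
Δ²: -152 , -800 , -2432 , -5528 , -10568
Δ³: -648 , -1632 , -3096 , -5040
Δ⁴: -984 , -1464 , -1944
Δ⁵: -480 , -480
Constant fifth difference = -480, so extend:
-1944 − 480 = -2424;  -5040 − 2424 = -7464;  -10568 − 7464 = -18032;  -19497 − 18032 = -37529;  -32978 − 37529 = -70507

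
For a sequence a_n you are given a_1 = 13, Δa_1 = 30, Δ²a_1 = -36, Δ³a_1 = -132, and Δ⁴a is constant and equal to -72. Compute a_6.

-1877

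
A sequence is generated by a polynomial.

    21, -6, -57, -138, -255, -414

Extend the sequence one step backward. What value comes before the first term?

Δ: -27  -51  -81  -117  -159
Δ²: -24  -30  -36  -42
Δ³: -6  -6  -6
The third differences are constant at -6.
Work back: -24 + 6 = -18;  -27 + 18 = -9;  21 + 9 = 30

30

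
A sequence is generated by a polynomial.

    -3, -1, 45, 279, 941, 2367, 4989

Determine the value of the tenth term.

25791

D1: 2, 46, 234, 662, 1426, 2622
D2: 44, 188, 428, 764, 1196
D3: 144, 240, 336, 432
D4: 96, 96, 96
The fourth differences are constant (96).
432 + 96 = 528;  1196 + 528 = 1724;  2622 + 1724 = 4346;  4989 + 4346 = 9335
528 + 96 = 624;  1724 + 624 = 2348;  4346 + 2348 = 6694;  9335 + 6694 = 16029
624 + 96 = 720;  2348 + 720 = 3068;  6694 + 3068 = 9762;  16029 + 9762 = 25791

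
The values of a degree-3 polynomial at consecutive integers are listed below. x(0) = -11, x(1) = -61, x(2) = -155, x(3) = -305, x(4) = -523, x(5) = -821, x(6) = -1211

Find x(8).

Δ: -50 , -94 , -150 , -218 , -298 , -390
Δ²: -44 , -56 , -68 , -80 , -92
Δ³: -12 , -12 , -12 , -12
Constant third difference = -12, so extend:
-92 − 12 = -104;  -390 − 104 = -494;  -1211 − 494 = -1705
-104 − 12 = -116;  -494 − 116 = -610;  -1705 − 610 = -2315

-2315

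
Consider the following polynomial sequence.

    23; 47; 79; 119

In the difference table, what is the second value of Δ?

First differences: 24, 32, 40
Second differences: 8, 8

32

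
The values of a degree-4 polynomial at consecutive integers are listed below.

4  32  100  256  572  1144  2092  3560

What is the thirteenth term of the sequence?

Δ: 28, 68, 156, 316, 572, 948, 1468
Δ²: 40, 88, 160, 256, 376, 520
Δ³: 48, 72, 96, 120, 144
Δ⁴: 24, 24, 24, 24
Fourth differences constant at 24.
144 + 24 = 168;  520 + 168 = 688;  1468 + 688 = 2156;  3560 + 2156 = 5716
168 + 24 = 192;  688 + 192 = 880;  2156 + 880 = 3036;  5716 + 3036 = 8752
192 + 24 = 216;  880 + 216 = 1096;  3036 + 1096 = 4132;  8752 + 4132 = 12884
216 + 24 = 240;  1096 + 240 = 1336;  4132 + 1336 = 5468;  12884 + 5468 = 18352
240 + 24 = 264;  1336 + 264 = 1600;  5468 + 1600 = 7068;  18352 + 7068 = 25420

25420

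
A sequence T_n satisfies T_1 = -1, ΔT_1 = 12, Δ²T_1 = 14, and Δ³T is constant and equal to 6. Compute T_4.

Build the table forward from the leading diagonal:
Δ³: 6, 6, 6, 6
Δ²: 14, 20, 26, 32
Δ: 12, 26, 46, 72
T: -1, 11, 37, 83

83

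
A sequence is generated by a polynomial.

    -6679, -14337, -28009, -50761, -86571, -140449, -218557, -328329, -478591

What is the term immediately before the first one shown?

-2761

First differences: -7658  -13672  -22752  -35810  -53878  -78108  -109772  -150262
Second differences: -6014  -9080  -13058  -18068  -24230  -31664  -40490
Third differences: -3066  -3978  -5010  -6162  -7434  -8826
Fourth differences: -912  -1032  -1152  -1272  -1392
Fifth differences: -120  -120  -120  -120
The fifth differences are constant at -120.
Work back: -912 + 120 = -792;  -3066 + 792 = -2274;  -6014 + 2274 = -3740;  -7658 + 3740 = -3918;  -6679 + 3918 = -2761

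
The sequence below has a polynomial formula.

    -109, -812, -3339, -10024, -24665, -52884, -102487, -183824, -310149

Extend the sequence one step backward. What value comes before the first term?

0

-703  -2527  -6685  -14641  -28219  -49603  -81337  -126325
-1824  -4158  -7956  -13578  -21384  -31734  -44988
-2334  -3798  -5622  -7806  -10350  -13254
-1464  -1824  -2184  -2544  -2904
-360  -360  -360  -360
The fifth differences are constant at -360.
Work back: -1464 + 360 = -1104;  -2334 + 1104 = -1230;  -1824 + 1230 = -594;  -703 + 594 = -109;  -109 + 109 = 0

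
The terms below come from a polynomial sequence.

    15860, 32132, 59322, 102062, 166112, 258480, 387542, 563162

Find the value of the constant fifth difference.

120

D1: 16272, 27190, 42740, 64050, 92368, 129062, 175620
D2: 10918, 15550, 21310, 28318, 36694, 46558
D3: 4632, 5760, 7008, 8376, 9864
D4: 1128, 1248, 1368, 1488
D5: 120, 120, 120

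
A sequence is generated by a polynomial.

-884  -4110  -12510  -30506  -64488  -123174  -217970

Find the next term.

-363330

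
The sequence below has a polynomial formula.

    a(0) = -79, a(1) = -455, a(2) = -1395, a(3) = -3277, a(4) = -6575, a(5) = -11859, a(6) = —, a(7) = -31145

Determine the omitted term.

Using the first 6 terms:
Δ: -376, -940, -1882, -3298, -5284
Δ²: -564, -942, -1416, -1986
Δ³: -378, -474, -570
Δ⁴: -96, -96
Constant fourth difference = -96.
Extend forward: -570 − 96 = -666;  -1986 − 666 = -2652;  -5284 − 2652 = -7936;  -11859 − 7936 = -19795

-19795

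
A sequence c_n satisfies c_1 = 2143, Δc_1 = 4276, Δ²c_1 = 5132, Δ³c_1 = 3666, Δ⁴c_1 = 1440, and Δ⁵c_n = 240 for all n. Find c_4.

Build the table forward from the leading diagonal:
Fifth differences: 240, 240, 240, 240
Fourth differences: 1440, 1680, 1920, 2160
Third differences: 3666, 5106, 6786, 8706
Second differences: 5132, 8798, 13904, 20690
First differences: 4276, 9408, 18206, 32110
c: 2143, 6419, 15827, 34033

34033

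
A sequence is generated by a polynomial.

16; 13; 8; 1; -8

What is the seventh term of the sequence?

First differences: -3, -5, -7, -9
Second differences: -2, -2, -2
Second differences constant at -2.
-9 − 2 = -11;  -8 − 11 = -19
-11 − 2 = -13;  -19 − 13 = -32

-32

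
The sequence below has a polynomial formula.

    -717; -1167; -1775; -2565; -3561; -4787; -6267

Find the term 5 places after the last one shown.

-18317

D1: -450, -608, -790, -996, -1226, -1480
D2: -158, -182, -206, -230, -254
D3: -24, -24, -24, -24
Third differences constant at -24.
-254 − 24 = -278;  -1480 − 278 = -1758;  -6267 − 1758 = -8025
-278 − 24 = -302;  -1758 − 302 = -2060;  -8025 − 2060 = -10085
-302 − 24 = -326;  -2060 − 326 = -2386;  -10085 − 2386 = -12471
-326 − 24 = -350;  -2386 − 350 = -2736;  -12471 − 2736 = -15207
-350 − 24 = -374;  -2736 − 374 = -3110;  -15207 − 3110 = -18317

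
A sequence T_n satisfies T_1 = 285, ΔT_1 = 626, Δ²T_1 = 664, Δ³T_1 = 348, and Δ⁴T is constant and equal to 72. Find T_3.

2201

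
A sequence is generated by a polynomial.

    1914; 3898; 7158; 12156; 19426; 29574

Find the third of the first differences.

4998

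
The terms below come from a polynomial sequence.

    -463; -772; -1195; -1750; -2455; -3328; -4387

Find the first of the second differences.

D1: -309, -423, -555, -705, -873, -1059
D2: -114, -132, -150, -168, -186
D3: -18, -18, -18, -18

-114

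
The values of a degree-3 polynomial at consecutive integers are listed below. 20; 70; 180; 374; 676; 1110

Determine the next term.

D1: 50 , 110 , 194 , 302 , 434
D2: 60 , 84 , 108 , 132
D3: 24 , 24 , 24
The third differences are constant (24).
132 + 24 = 156;  434 + 156 = 590;  1110 + 590 = 1700

1700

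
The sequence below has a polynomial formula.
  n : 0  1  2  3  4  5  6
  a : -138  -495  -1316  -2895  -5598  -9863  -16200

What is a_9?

-53823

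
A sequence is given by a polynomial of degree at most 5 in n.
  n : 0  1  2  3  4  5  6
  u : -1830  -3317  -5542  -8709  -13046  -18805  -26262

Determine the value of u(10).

-79430

First differences: -1487 , -2225 , -3167 , -4337 , -5759 , -7457
Second differences: -738 , -942 , -1170 , -1422 , -1698
Third differences: -204 , -228 , -252 , -276
Fourth differences: -24 , -24 , -24
The fourth differences are constant (-24).
-276 − 24 = -300;  -1698 − 300 = -1998;  -7457 − 1998 = -9455;  -26262 − 9455 = -35717
-300 − 24 = -324;  -1998 − 324 = -2322;  -9455 − 2322 = -11777;  -35717 − 11777 = -47494
-324 − 24 = -348;  -2322 − 348 = -2670;  -11777 − 2670 = -14447;  -47494 − 14447 = -61941
-348 − 24 = -372;  -2670 − 372 = -3042;  -14447 − 3042 = -17489;  -61941 − 17489 = -79430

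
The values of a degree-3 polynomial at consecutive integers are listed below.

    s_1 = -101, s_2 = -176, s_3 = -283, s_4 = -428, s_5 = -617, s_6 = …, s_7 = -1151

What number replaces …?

Using the first 5 terms:
D1: -75  -107  -145  -189
D2: -32  -38  -44
D3: -6  -6
Constant third difference = -6.
Extend forward: -44 − 6 = -50;  -189 − 50 = -239;  -617 − 239 = -856

-856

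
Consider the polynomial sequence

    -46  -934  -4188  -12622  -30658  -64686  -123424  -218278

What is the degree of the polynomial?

First differences: -888, -3254, -8434, -18036, -34028, -58738, -94854
Second differences: -2366, -5180, -9602, -15992, -24710, -36116
Third differences: -2814, -4422, -6390, -8718, -11406
Fourth differences: -1608, -1968, -2328, -2688
Fifth differences: -360, -360, -360
The fifth differences are constant, so the polynomial has degree 5.

5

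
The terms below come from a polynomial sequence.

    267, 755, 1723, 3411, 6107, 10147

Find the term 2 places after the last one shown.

23843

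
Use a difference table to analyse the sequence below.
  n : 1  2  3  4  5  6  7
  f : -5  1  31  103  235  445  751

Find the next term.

1171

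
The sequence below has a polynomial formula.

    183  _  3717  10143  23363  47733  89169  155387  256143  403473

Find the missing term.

1049

Using the last 8 terms:
6426  13220  24370  41436  66218  100756  147330
6794  11150  17066  24782  34538  46574
4356  5916  7716  9756  12036
1560  1800  2040  2280
240  240  240
Constant fifth difference = 240.
Extend backward: 1560 − 240 = 1320;  4356 − 1320 = 3036;  6794 − 3036 = 3758;  6426 − 3758 = 2668;  3717 − 2668 = 1049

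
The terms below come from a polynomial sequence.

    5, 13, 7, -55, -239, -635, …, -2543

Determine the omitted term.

-1357

Using the first 6 terms:
Δ: 8  -6  -62  -184  -396
Δ²: -14  -56  -122  -212
Δ³: -42  -66  -90
Δ⁴: -24  -24
Constant fourth difference = -24.
Extend forward: -90 − 24 = -114;  -212 − 114 = -326;  -396 − 326 = -722;  -635 − 722 = -1357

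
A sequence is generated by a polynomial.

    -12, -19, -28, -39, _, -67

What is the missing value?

Using the first 4 terms:
D1: -7, -9, -11
D2: -2, -2
Constant second difference = -2.
Extend forward: -11 − 2 = -13;  -39 − 13 = -52

-52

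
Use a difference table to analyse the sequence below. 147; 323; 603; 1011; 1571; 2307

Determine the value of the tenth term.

7491

176, 280, 408, 560, 736
104, 128, 152, 176
24, 24, 24
Constant third difference = 24, so extend:
176 + 24 = 200;  736 + 200 = 936;  2307 + 936 = 3243
200 + 24 = 224;  936 + 224 = 1160;  3243 + 1160 = 4403
224 + 24 = 248;  1160 + 248 = 1408;  4403 + 1408 = 5811
248 + 24 = 272;  1408 + 272 = 1680;  5811 + 1680 = 7491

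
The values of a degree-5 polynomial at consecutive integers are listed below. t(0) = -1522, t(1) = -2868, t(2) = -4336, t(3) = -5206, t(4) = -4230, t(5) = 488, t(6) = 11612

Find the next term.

D1: -1346  -1468  -870  976  4718  11124
D2: -122  598  1846  3742  6406
D3: 720  1248  1896  2664
D4: 528  648  768
D5: 120  120
The fifth differences are constant (120).
768 + 120 = 888;  2664 + 888 = 3552;  6406 + 3552 = 9958;  11124 + 9958 = 21082;  11612 + 21082 = 32694

32694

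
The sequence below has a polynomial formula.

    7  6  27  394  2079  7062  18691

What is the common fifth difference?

D1: -1, 21, 367, 1685, 4983, 11629
D2: 22, 346, 1318, 3298, 6646
D3: 324, 972, 1980, 3348
D4: 648, 1008, 1368
D5: 360, 360

360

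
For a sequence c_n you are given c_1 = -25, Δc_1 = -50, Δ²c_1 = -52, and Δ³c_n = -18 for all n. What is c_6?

-975

Build the table forward from the leading diagonal:
Third differences: -18, -18, -18, -18, -18, -18
Second differences: -52, -70, -88, -106, -124, -142
First differences: -50, -102, -172, -260, -366, -490
c: -25, -75, -177, -349, -609, -975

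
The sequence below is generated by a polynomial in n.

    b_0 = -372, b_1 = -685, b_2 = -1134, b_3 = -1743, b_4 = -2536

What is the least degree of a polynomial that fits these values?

Δ: -313, -449, -609, -793
Δ²: -136, -160, -184
Δ³: -24, -24
The third differences are constant, so the polynomial has degree 3.

3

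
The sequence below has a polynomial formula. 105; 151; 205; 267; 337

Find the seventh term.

501

First differences: 46, 54, 62, 70
Second differences: 8, 8, 8
Second differences constant at 8.
70 + 8 = 78;  337 + 78 = 415
78 + 8 = 86;  415 + 86 = 501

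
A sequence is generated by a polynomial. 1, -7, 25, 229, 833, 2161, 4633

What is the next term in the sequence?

8765

-8, 32, 204, 604, 1328, 2472
40, 172, 400, 724, 1144
132, 228, 324, 420
96, 96, 96
Constant fourth difference = 96, so extend:
420 + 96 = 516;  1144 + 516 = 1660;  2472 + 1660 = 4132;  4633 + 4132 = 8765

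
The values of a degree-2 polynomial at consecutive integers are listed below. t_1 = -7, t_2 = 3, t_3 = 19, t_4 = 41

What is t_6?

103

10, 16, 22
6, 6
Second differences constant at 6.
22 + 6 = 28;  41 + 28 = 69
28 + 6 = 34;  69 + 34 = 103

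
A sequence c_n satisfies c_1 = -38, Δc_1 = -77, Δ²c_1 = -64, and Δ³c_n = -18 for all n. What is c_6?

Build the table forward from the leading diagonal:
D3: -18  -18  -18  -18  -18  -18
D2: -64  -82  -100  -118  -136  -154
D1: -77  -141  -223  -323  -441  -577
c: -38  -115  -256  -479  -802  -1243

-1243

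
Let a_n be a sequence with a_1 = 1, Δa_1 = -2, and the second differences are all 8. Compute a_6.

Build the table forward from the leading diagonal:
Δ²: 8  8  8  8  8  8
Δ: -2  6  14  22  30  38
a: 1  -1  5  19  41  71

71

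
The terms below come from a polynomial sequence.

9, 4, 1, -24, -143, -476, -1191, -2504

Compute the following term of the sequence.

-4679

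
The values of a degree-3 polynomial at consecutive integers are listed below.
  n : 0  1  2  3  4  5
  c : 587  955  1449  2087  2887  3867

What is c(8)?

Δ: 368, 494, 638, 800, 980
Δ²: 126, 144, 162, 180
Δ³: 18, 18, 18
The third differences are constant (18).
180 + 18 = 198;  980 + 198 = 1178;  3867 + 1178 = 5045
198 + 18 = 216;  1178 + 216 = 1394;  5045 + 1394 = 6439
216 + 18 = 234;  1394 + 234 = 1628;  6439 + 1628 = 8067

8067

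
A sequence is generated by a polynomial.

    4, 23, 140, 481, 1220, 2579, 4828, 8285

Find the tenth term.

20335

First differences: 19, 117, 341, 739, 1359, 2249, 3457
Second differences: 98, 224, 398, 620, 890, 1208
Third differences: 126, 174, 222, 270, 318
Fourth differences: 48, 48, 48, 48
The fourth differences are constant (48).
318 + 48 = 366;  1208 + 366 = 1574;  3457 + 1574 = 5031;  8285 + 5031 = 13316
366 + 48 = 414;  1574 + 414 = 1988;  5031 + 1988 = 7019;  13316 + 7019 = 20335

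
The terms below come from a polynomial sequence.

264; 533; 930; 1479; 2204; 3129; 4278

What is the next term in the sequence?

5675

Δ: 269 , 397 , 549 , 725 , 925 , 1149
Δ²: 128 , 152 , 176 , 200 , 224
Δ³: 24 , 24 , 24 , 24
The third differences are constant (24).
224 + 24 = 248;  1149 + 248 = 1397;  4278 + 1397 = 5675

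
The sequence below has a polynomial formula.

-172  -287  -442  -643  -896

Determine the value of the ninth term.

D1: -115  -155  -201  -253
D2: -40  -46  -52
D3: -6  -6
The third differences are constant (-6).
-52 − 6 = -58;  -253 − 58 = -311;  -896 − 311 = -1207
-58 − 6 = -64;  -311 − 64 = -375;  -1207 − 375 = -1582
-64 − 6 = -70;  -375 − 70 = -445;  -1582 − 445 = -2027
-70 − 6 = -76;  -445 − 76 = -521;  -2027 − 521 = -2548

-2548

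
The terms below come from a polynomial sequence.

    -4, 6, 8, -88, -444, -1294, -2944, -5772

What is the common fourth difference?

-72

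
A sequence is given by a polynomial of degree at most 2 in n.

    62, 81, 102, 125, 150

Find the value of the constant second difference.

2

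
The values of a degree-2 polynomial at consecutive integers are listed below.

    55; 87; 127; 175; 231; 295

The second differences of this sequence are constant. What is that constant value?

First differences: 32, 40, 48, 56, 64
Second differences: 8, 8, 8, 8

8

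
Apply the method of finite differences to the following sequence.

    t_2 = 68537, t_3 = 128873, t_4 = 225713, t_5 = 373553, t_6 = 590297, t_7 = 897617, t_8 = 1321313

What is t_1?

First differences: 60336, 96840, 147840, 216744, 307320, 423696
Second differences: 36504, 51000, 68904, 90576, 116376
Third differences: 14496, 17904, 21672, 25800
Fourth differences: 3408, 3768, 4128
Fifth differences: 360, 360
The fifth differences are constant at 360.
Work back: 3408 − 360 = 3048;  14496 − 3048 = 11448;  36504 − 11448 = 25056;  60336 − 25056 = 35280;  68537 − 35280 = 33257

33257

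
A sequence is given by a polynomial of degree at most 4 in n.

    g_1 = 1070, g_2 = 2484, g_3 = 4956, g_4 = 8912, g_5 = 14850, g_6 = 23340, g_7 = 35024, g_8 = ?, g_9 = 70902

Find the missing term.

50616

Using the first 7 terms:
1414  2472  3956  5938  8490  11684
1058  1484  1982  2552  3194
426  498  570  642
72  72  72
Constant fourth difference = 72.
Extend forward: 642 + 72 = 714;  3194 + 714 = 3908;  11684 + 3908 = 15592;  35024 + 15592 = 50616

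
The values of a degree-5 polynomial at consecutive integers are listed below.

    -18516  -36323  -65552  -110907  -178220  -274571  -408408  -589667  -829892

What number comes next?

-1142355

D1: -17807, -29229, -45355, -67313, -96351, -133837, -181259, -240225
D2: -11422, -16126, -21958, -29038, -37486, -47422, -58966
D3: -4704, -5832, -7080, -8448, -9936, -11544
D4: -1128, -1248, -1368, -1488, -1608
D5: -120, -120, -120, -120
Fifth differences constant at -120.
-1608 − 120 = -1728;  -11544 − 1728 = -13272;  -58966 − 13272 = -72238;  -240225 − 72238 = -312463;  -829892 − 312463 = -1142355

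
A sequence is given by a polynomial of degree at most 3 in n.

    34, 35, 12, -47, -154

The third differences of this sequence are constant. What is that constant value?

First differences: 1, -23, -59, -107
Second differences: -24, -36, -48
Third differences: -12, -12

-12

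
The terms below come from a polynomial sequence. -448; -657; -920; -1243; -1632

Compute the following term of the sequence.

-2093

Δ: -209 , -263 , -323 , -389
Δ²: -54 , -60 , -66
Δ³: -6 , -6
The third differences are constant (-6).
-66 − 6 = -72;  -389 − 72 = -461;  -1632 − 461 = -2093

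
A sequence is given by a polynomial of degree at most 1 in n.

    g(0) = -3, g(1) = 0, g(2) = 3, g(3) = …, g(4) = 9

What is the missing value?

6

Using the first 3 terms:
3, 3
Constant first difference = 3.
Extend forward: 3 + 3 = 6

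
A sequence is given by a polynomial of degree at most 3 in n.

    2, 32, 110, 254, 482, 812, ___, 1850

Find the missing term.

1262

Using the first 6 terms:
D1: 30  78  144  228  330
D2: 48  66  84  102
D3: 18  18  18
Constant third difference = 18.
Extend forward: 102 + 18 = 120;  330 + 120 = 450;  812 + 450 = 1262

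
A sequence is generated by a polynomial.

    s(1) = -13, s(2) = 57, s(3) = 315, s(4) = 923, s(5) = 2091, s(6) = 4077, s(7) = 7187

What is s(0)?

-9

First differences: 70, 258, 608, 1168, 1986, 3110
Second differences: 188, 350, 560, 818, 1124
Third differences: 162, 210, 258, 306
Fourth differences: 48, 48, 48
The fourth differences are constant at 48.
Work back: 162 − 48 = 114;  188 − 114 = 74;  70 − 74 = -4;  -13 + 4 = -9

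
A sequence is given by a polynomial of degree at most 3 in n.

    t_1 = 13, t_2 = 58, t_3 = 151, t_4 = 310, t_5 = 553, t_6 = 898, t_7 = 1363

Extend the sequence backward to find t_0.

45  93  159  243  345  465
48  66  84  102  120
18  18  18  18
The third differences are constant at 18.
Work back: 48 − 18 = 30;  45 − 30 = 15;  13 − 15 = -2

-2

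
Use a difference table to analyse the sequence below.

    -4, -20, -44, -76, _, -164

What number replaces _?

Using the first 4 terms:
Δ: -16, -24, -32
Δ²: -8, -8
Constant second difference = -8.
Extend forward: -32 − 8 = -40;  -76 − 40 = -116

-116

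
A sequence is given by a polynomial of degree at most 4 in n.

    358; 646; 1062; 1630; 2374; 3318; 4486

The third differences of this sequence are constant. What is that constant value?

24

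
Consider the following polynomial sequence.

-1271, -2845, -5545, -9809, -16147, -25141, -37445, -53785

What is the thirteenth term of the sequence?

-226475

D1: -1574  -2700  -4264  -6338  -8994  -12304  -16340
D2: -1126  -1564  -2074  -2656  -3310  -4036
D3: -438  -510  -582  -654  -726
D4: -72  -72  -72  -72
The fourth differences are constant (-72).
-726 − 72 = -798;  -4036 − 798 = -4834;  -16340 − 4834 = -21174;  -53785 − 21174 = -74959
-798 − 72 = -870;  -4834 − 870 = -5704;  -21174 − 5704 = -26878;  -74959 − 26878 = -101837
-870 − 72 = -942;  -5704 − 942 = -6646;  -26878 − 6646 = -33524;  -101837 − 33524 = -135361
-942 − 72 = -1014;  -6646 − 1014 = -7660;  -33524 − 7660 = -41184;  -135361 − 41184 = -176545
-1014 − 72 = -1086;  -7660 − 1086 = -8746;  -41184 − 8746 = -49930;  -176545 − 49930 = -226475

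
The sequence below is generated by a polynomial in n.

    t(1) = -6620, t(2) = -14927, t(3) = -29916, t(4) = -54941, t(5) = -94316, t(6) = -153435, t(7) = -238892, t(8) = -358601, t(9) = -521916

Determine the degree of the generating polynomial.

D1: -8307, -14989, -25025, -39375, -59119, -85457, -119709, -163315
D2: -6682, -10036, -14350, -19744, -26338, -34252, -43606
D3: -3354, -4314, -5394, -6594, -7914, -9354
D4: -960, -1080, -1200, -1320, -1440
D5: -120, -120, -120, -120
The fifth differences are constant, so the polynomial has degree 5.

5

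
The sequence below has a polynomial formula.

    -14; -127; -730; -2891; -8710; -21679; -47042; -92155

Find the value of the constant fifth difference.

-360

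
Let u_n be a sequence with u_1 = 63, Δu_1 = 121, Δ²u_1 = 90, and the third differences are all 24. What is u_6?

1808

Build the table forward from the leading diagonal:
Third differences: 24, 24, 24, 24, 24, 24
Second differences: 90, 114, 138, 162, 186, 210
First differences: 121, 211, 325, 463, 625, 811
u: 63, 184, 395, 720, 1183, 1808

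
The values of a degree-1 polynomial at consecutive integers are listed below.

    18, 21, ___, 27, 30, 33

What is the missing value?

24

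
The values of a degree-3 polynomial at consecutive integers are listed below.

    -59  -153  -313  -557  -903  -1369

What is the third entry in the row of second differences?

-102

First differences: -94, -160, -244, -346, -466
Second differences: -66, -84, -102, -120
Third differences: -18, -18, -18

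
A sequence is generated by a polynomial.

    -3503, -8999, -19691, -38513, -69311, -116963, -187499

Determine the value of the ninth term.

Δ: -5496, -10692, -18822, -30798, -47652, -70536
Δ²: -5196, -8130, -11976, -16854, -22884
Δ³: -2934, -3846, -4878, -6030
Δ⁴: -912, -1032, -1152
Δ⁵: -120, -120
Constant fifth difference = -120, so extend:
-1152 − 120 = -1272;  -6030 − 1272 = -7302;  -22884 − 7302 = -30186;  -70536 − 30186 = -100722;  -187499 − 100722 = -288221
-1272 − 120 = -1392;  -7302 − 1392 = -8694;  -30186 − 8694 = -38880;  -100722 − 38880 = -139602;  -288221 − 139602 = -427823

-427823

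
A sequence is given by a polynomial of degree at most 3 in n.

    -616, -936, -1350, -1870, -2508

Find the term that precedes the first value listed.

-378

D1: -320  -414  -520  -638
D2: -94  -106  -118
D3: -12  -12
The third differences are constant at -12.
Work back: -94 + 12 = -82;  -320 + 82 = -238;  -616 + 238 = -378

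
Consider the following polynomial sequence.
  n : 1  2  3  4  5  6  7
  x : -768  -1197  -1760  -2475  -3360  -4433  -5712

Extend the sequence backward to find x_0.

-455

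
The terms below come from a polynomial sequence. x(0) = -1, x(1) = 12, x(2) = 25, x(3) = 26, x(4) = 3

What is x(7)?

-330

First differences: 13 , 13 , 1 , -23
Second differences: 0 , -12 , -24
Third differences: -12 , -12
Constant third difference = -12, so extend:
-24 − 12 = -36;  -23 − 36 = -59;  3 − 59 = -56
-36 − 12 = -48;  -59 − 48 = -107;  -56 − 107 = -163
-48 − 12 = -60;  -107 − 60 = -167;  -163 − 167 = -330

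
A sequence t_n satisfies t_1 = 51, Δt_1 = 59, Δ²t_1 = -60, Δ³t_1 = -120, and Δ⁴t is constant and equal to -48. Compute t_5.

-601

Build the table forward from the leading diagonal:
Δ⁴: -48, -48, -48, -48, -48
Δ³: -120, -168, -216, -264, -312
Δ²: -60, -180, -348, -564, -828
Δ: 59, -1, -181, -529, -1093
t: 51, 110, 109, -72, -601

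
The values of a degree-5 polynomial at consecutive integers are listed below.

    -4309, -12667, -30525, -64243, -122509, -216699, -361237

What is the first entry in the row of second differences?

-9500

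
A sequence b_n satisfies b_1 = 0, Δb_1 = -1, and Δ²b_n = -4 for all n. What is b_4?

-15

Build the table forward from the leading diagonal:
Second differences: -4, -4, -4, -4
First differences: -1, -5, -9, -13
b: 0, -1, -6, -15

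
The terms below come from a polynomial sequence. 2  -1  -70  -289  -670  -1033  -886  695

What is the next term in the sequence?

5186

D1: -3, -69, -219, -381, -363, 147, 1581
D2: -66, -150, -162, 18, 510, 1434
D3: -84, -12, 180, 492, 924
D4: 72, 192, 312, 432
D5: 120, 120, 120
Fifth differences constant at 120.
432 + 120 = 552;  924 + 552 = 1476;  1434 + 1476 = 2910;  1581 + 2910 = 4491;  695 + 4491 = 5186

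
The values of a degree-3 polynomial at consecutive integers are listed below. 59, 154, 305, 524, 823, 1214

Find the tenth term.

Δ: 95, 151, 219, 299, 391
Δ²: 56, 68, 80, 92
Δ³: 12, 12, 12
Third differences constant at 12.
92 + 12 = 104;  391 + 104 = 495;  1214 + 495 = 1709
104 + 12 = 116;  495 + 116 = 611;  1709 + 611 = 2320
116 + 12 = 128;  611 + 128 = 739;  2320 + 739 = 3059
128 + 12 = 140;  739 + 140 = 879;  3059 + 879 = 3938

3938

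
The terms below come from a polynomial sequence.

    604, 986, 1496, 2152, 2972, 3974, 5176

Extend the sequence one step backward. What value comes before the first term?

D1: 382, 510, 656, 820, 1002, 1202
D2: 128, 146, 164, 182, 200
D3: 18, 18, 18, 18
The third differences are constant at 18.
Work back: 128 − 18 = 110;  382 − 110 = 272;  604 − 272 = 332

332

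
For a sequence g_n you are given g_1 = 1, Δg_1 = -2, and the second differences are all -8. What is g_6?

Build the table forward from the leading diagonal:
Δ²: -8, -8, -8, -8, -8, -8
Δ: -2, -10, -18, -26, -34, -42
g: 1, -1, -11, -29, -55, -89

-89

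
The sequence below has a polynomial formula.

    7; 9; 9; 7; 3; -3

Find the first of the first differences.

First differences: 2, 0, -2, -4, -6
Second differences: -2, -2, -2, -2

2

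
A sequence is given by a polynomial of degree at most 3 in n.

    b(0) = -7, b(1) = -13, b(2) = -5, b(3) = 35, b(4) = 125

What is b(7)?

D1: -6, 8, 40, 90
D2: 14, 32, 50
D3: 18, 18
Third differences constant at 18.
50 + 18 = 68;  90 + 68 = 158;  125 + 158 = 283
68 + 18 = 86;  158 + 86 = 244;  283 + 244 = 527
86 + 18 = 104;  244 + 104 = 348;  527 + 348 = 875

875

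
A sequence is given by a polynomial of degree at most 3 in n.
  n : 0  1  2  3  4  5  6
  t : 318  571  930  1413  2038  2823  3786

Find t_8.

6318

253 , 359 , 483 , 625 , 785 , 963
106 , 124 , 142 , 160 , 178
18 , 18 , 18 , 18
Constant third difference = 18, so extend:
178 + 18 = 196;  963 + 196 = 1159;  3786 + 1159 = 4945
196 + 18 = 214;  1159 + 214 = 1373;  4945 + 1373 = 6318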